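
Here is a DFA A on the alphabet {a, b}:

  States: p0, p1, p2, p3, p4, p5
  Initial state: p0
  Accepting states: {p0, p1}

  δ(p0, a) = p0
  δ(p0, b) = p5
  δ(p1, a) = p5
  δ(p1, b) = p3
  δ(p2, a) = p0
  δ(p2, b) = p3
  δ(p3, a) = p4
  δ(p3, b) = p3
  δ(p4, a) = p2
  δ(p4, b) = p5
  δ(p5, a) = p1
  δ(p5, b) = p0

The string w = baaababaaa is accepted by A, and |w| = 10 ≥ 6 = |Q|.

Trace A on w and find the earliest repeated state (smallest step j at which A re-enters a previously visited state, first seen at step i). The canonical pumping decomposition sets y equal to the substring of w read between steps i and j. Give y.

aa

Run of A on w = b a a a b a b a a a:
  step 0: p0  (start)
  step 1: p5  (read b: p0→p5)
  step 2: p1  (read a: p5→p1)
  step 3: p5  (read a: p1→p5)   ← first repeat (p5 seen earlier)
  step 4: p1  (read a: p5→p1)
  step 5: p3  (read b: p1→p3)
  step 6: p4  (read a: p3→p4)
  step 7: p5  (read b: p4→p5)
  step 8: p1  (read a: p5→p1)
  step 9: p5  (read a: p1→p5)
  step 10: p1  (read a: p5→p1)

So i = 1, j = 3, giving x = w[0:1] = b, y = w[1:3] = aa, z = w[3:10] = ababaaa.
Check: |xy| = 3 ≤ 6 and |y| = 2 ≥ 1. Reading y takes A from p5 back to p5, so every xyⁱz is accepted.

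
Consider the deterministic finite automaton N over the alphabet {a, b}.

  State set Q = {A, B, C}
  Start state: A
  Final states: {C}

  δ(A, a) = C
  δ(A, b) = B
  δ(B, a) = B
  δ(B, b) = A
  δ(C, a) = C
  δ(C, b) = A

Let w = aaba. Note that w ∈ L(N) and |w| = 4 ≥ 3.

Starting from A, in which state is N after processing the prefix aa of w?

State sequence: A -a-> C -a-> C

After reading 2 characters, N is in state C.
(This kind of state-tracing is the core of the pumping-lemma construction: with 3 states, pigeonhole forces a repeat within the first 3 steps.)

C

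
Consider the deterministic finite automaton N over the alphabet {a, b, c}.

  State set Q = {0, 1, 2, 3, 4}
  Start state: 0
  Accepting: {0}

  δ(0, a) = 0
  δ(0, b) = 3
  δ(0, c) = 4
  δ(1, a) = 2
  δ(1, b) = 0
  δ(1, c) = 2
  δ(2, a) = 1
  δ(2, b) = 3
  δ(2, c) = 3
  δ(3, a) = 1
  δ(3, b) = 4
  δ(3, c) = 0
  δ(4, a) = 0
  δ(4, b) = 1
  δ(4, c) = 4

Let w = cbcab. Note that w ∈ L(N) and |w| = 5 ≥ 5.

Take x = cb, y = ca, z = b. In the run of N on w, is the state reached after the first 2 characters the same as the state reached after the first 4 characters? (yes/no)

yes

Run of N on the first 4 characters of w = c b c a:
  step 0: 0  (start)
  step 1: 4  (read c: 0→4)
  step 2: 1  (read b: 4→1)
  step 3: 2  (read c: 1→2)
  step 4: 1  (read a: 2→1)

After x (step 2): 1. After xy (step 4): 1.
They match, so y = ca drives N around a cycle from 1 back to itself; pumping y any number of times keeps N in 1 before reading z, and xyⁱz ∈ L(N) for every i ≥ 0.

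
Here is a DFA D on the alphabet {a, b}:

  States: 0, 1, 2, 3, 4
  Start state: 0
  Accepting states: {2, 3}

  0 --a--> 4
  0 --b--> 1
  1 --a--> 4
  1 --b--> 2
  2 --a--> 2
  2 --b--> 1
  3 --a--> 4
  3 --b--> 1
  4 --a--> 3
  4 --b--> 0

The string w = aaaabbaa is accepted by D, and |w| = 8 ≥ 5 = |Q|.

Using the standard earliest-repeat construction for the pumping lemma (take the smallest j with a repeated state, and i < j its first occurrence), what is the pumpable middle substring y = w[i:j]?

Run of D on w = a a a a b b a a:
  step 0: 0  (start)
  step 1: 4  (read a: 0→4)
  step 2: 3  (read a: 4→3)
  step 3: 4  (read a: 3→4)   ← first repeat (4 seen earlier)
  step 4: 3  (read a: 4→3)
  step 5: 1  (read b: 3→1)
  step 6: 2  (read b: 1→2)
  step 7: 2  (read a: 2→2)
  step 8: 2  (read a: 2→2)

So i = 1, j = 3, giving x = w[0:1] = a, y = w[1:3] = aa, z = w[3:8] = abbaa.
Check: |xy| = 3 ≤ 5 and |y| = 2 ≥ 1. Reading y takes D from 4 back to 4, so every xyⁱz is accepted.

aa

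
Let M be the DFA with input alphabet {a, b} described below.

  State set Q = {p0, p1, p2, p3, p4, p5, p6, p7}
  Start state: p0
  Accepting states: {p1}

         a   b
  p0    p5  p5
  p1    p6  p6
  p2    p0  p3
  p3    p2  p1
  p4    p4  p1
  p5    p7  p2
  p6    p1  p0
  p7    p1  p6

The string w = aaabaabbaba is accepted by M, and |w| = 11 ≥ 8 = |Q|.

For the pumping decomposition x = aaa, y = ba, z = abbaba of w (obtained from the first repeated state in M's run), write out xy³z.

aaabababaabbaba

xy^3z = aaa·ba·ba·ba·abbaba = aaabababaabbaba.
Reading y = ba takes M from p1 back to p1, so after x·y·y·y the machine is still in p1, and z then leads to the accepting state p1. Hence aaabababaabbaba ∈ L(M).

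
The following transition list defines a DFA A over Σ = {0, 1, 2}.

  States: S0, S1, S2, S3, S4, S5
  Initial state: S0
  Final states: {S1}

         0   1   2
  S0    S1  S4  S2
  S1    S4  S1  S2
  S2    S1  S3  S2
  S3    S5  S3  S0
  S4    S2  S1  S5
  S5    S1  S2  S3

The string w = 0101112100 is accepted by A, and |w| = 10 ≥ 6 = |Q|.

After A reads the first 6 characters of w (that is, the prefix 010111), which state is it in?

S1

State sequence: S0 -0-> S1 -1-> S1 -0-> S4 -1-> S1 -1-> S1 -1-> S1

After reading 6 characters, A is in state S1.
(This kind of state-tracing is the core of the pumping-lemma construction: with 6 states, pigeonhole forces a repeat within the first 6 steps.)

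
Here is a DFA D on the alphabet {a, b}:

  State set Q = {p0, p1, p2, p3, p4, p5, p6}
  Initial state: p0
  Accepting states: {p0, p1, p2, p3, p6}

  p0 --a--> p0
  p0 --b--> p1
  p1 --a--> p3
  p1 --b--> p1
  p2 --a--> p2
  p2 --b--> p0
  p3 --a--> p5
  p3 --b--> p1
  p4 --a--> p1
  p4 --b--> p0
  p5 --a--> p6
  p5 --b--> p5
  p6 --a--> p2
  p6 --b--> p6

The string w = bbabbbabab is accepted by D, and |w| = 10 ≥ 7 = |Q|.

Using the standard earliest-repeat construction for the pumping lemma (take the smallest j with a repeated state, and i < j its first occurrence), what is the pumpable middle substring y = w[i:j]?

State sequence: p0 -b-> p1 -b-> p1 -a-> p3 -b-> p1 -b-> p1 -b-> p1 -a-> p3 -b-> p1 -a-> p3 -b-> p1
First repeat at step 2: p1 was already visited.

So i = 1, j = 2, giving x = w[0:1] = b, y = w[1:2] = b, z = w[2:10] = abbbabab.
Check: |xy| = 2 ≤ 7 and |y| = 1 ≥ 1. Reading y takes D from p1 back to p1, so every xyⁱz is accepted.
With |Q| = 7, pigeonhole forces a state repeat no later than step 7; the substring read between the first and second visits to that state can be pumped.

b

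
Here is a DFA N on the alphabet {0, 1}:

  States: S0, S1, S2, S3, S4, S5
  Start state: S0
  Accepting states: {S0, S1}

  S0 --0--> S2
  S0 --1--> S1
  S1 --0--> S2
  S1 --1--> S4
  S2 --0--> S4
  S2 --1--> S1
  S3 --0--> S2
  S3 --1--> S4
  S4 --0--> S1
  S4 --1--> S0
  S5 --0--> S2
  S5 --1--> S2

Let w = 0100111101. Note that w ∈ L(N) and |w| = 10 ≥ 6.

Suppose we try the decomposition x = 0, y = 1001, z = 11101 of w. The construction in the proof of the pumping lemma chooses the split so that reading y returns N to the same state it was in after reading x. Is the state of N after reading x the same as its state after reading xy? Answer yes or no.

no

Run of N on the first 5 characters of w = 0 1 0 0 1:
  step 0: S0  (start)
  step 1: S2  (read 0: S0→S2)
  step 2: S1  (read 1: S2→S1)
  step 3: S2  (read 0: S1→S2)
  step 4: S4  (read 0: S2→S4)
  step 5: S0  (read 1: S4→S0)

After x (step 1): S2. After xy (step 5): S0.
They differ (S2 ≠ S0), so y is not a cycle from the state after x; this split is not the one the pumping-lemma construction produces, and pumping y need not keep the string in L(N).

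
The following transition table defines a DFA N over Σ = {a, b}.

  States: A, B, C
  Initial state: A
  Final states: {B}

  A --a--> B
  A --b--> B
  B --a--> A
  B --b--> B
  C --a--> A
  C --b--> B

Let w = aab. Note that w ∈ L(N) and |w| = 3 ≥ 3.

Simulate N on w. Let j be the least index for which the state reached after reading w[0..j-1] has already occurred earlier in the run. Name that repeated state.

A

State sequence: A -a-> B -a-> A -b-> B
First repeat at step 2: A was already visited.

The earliest repeat is at step j = 2: N is in A, which it already visited at step i = 0.
With |Q| = 3, pigeonhole forces a state repeat no later than step 3; the substring read between the first and second visits to that state can be pumped.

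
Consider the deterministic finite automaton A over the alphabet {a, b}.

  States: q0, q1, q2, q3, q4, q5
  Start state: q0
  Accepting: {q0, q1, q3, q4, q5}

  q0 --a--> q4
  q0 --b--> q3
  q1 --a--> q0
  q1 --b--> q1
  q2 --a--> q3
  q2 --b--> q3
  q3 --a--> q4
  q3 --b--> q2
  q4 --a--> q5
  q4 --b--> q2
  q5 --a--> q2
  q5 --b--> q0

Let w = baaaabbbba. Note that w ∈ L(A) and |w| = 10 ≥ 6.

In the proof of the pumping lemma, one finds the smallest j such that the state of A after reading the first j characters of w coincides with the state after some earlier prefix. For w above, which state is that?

State sequence: q0 -b-> q3 -a-> q4 -a-> q5 -a-> q2 -a-> q3 -b-> q2 -b-> q3 -b-> q2 -b-> q3 -a-> q4
First repeat at step 5: q3 was already visited.

The earliest repeat is at step j = 5: A is in q3, which it already visited at step i = 1.
With |Q| = 6, pigeonhole forces a state repeat no later than step 6; the substring read between the first and second visits to that state can be pumped.

q3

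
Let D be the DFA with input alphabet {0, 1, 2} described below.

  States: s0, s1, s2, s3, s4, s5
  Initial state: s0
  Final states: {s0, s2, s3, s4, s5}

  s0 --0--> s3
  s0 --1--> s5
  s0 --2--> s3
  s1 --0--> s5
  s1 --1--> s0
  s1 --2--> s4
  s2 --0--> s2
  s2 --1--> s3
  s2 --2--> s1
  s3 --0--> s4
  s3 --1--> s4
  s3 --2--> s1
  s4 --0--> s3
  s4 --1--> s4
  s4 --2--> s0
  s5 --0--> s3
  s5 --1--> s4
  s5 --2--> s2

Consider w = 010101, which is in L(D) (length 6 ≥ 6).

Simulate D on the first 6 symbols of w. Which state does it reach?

State sequence: s0 -0-> s3 -1-> s4 -0-> s3 -1-> s4 -0-> s3 -1-> s4

After reading 6 characters, D is in state s4.

s4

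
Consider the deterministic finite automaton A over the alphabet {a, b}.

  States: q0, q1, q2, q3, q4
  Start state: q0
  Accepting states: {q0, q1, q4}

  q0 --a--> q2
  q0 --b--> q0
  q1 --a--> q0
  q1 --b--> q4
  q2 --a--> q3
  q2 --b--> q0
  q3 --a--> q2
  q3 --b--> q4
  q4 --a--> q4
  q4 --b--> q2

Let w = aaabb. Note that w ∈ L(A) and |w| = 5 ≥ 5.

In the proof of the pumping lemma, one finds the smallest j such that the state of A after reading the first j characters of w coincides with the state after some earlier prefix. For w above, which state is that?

Run of A on w = a a a b b:
  step 0: q0  (start)
  step 1: q2  (read a: q0→q2)
  step 2: q3  (read a: q2→q3)
  step 3: q2  (read a: q3→q2)   ← first repeat (q2 seen earlier)
  step 4: q0  (read b: q2→q0)
  step 5: q0  (read b: q0→q0)

The earliest repeat is at step j = 3: A is in q2, which it already visited at step i = 1.
With |Q| = 5, pigeonhole forces a state repeat no later than step 5; the substring read between the first and second visits to that state can be pumped.

q2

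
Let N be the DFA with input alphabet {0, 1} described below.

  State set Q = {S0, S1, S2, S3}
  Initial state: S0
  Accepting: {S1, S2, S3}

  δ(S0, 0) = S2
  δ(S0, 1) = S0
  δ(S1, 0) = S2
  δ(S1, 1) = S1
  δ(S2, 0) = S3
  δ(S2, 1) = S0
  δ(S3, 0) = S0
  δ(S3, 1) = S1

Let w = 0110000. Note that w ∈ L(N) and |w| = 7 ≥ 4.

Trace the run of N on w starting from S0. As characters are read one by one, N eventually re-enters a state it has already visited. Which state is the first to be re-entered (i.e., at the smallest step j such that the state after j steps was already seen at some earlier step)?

Run of N on w = 0 1 1 0 0 0 0:
  step 0: S0  (start)
  step 1: S2  (read 0: S0→S2)
  step 2: S0  (read 1: S2→S0)   ← first repeat (S0 seen earlier)
  step 3: S0  (read 1: S0→S0)
  step 4: S2  (read 0: S0→S2)
  step 5: S3  (read 0: S2→S3)
  step 6: S0  (read 0: S3→S0)
  step 7: S2  (read 0: S0→S2)

The earliest repeat is at step j = 2: N is in S0, which it already visited at step i = 0.

S0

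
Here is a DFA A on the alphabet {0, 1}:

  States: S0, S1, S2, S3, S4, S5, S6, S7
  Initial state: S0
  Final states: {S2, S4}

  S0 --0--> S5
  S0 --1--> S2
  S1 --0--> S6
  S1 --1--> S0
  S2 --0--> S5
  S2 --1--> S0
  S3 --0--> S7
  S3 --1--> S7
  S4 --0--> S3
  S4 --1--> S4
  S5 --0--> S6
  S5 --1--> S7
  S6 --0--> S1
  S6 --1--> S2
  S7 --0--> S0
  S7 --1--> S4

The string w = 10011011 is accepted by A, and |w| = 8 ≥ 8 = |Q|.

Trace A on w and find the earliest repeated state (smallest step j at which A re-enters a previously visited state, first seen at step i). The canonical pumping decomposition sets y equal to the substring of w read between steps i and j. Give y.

Run of A on w = 1 0 0 1 1 0 1 1:
  step 0: S0  (start)
  step 1: S2  (read 1: S0→S2)
  step 2: S5  (read 0: S2→S5)
  step 3: S6  (read 0: S5→S6)
  step 4: S2  (read 1: S6→S2)   ← first repeat (S2 seen earlier)
  step 5: S0  (read 1: S2→S0)
  step 6: S5  (read 0: S0→S5)
  step 7: S7  (read 1: S5→S7)
  step 8: S4  (read 1: S7→S4)

So i = 1, j = 4, giving x = w[0:1] = 1, y = w[1:4] = 001, z = w[4:8] = 1011.
Check: |xy| = 4 ≤ 8 and |y| = 3 ≥ 1. Reading y takes A from S2 back to S2, so every xyⁱz is accepted.

001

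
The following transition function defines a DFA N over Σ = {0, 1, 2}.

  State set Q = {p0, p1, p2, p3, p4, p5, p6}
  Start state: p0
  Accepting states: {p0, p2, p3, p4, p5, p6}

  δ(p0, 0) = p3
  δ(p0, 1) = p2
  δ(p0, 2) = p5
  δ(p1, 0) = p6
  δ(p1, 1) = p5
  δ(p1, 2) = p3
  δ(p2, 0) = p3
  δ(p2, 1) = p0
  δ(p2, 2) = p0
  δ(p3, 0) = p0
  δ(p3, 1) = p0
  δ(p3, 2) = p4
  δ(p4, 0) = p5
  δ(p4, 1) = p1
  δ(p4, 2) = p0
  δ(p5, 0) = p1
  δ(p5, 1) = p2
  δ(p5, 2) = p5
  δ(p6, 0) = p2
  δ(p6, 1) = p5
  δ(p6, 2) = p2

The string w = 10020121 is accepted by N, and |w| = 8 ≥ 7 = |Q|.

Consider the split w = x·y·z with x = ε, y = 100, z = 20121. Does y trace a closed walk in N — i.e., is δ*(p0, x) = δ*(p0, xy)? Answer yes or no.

Run of N on the first 3 characters of w = 1 0 0:
  step 0: p0  (start)
  step 1: p2  (read 1: p0→p2)
  step 2: p3  (read 0: p2→p3)
  step 3: p0  (read 0: p3→p0)

After x (step 0): p0. After xy (step 3): p0.
They match, so y = 100 drives N around a cycle from p0 back to itself; pumping y any number of times keeps N in p0 before reading z, and xyⁱz ∈ L(N) for every i ≥ 0.

yes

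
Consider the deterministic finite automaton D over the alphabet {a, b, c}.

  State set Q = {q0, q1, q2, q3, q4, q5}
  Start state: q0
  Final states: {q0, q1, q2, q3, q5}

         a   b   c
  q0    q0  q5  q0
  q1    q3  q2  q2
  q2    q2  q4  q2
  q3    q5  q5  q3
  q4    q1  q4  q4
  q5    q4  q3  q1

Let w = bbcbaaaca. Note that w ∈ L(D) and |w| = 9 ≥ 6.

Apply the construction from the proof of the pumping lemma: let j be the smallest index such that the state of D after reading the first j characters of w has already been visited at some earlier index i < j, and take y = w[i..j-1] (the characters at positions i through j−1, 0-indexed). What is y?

c

Run of D on w = b b c b a a a c a:
  step 0: q0  (start)
  step 1: q5  (read b: q0→q5)
  step 2: q3  (read b: q5→q3)
  step 3: q3  (read c: q3→q3)   ← first repeat (q3 seen earlier)
  step 4: q5  (read b: q3→q5)
  step 5: q4  (read a: q5→q4)
  step 6: q1  (read a: q4→q1)
  step 7: q3  (read a: q1→q3)
  step 8: q3  (read c: q3→q3)
  step 9: q5  (read a: q3→q5)

So i = 2, j = 3, giving x = w[0:2] = bb, y = w[2:3] = c, z = w[3:9] = baaaca.
Check: |xy| = 3 ≤ 6 and |y| = 1 ≥ 1. Reading y takes D from q3 back to q3, so every xyⁱz is accepted.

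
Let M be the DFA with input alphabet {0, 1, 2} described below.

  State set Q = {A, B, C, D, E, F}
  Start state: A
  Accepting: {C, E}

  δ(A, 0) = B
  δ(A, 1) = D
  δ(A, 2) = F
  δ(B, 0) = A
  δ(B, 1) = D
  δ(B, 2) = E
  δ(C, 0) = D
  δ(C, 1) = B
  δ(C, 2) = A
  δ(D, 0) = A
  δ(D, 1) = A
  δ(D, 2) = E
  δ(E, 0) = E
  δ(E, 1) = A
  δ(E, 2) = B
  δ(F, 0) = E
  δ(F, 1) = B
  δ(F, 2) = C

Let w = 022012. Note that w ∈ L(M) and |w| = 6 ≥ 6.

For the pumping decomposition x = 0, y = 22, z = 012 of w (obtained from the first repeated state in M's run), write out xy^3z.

xy^3z = 0·22·22·22·012 = 0222222012.
Reading y = 22 takes M from B back to B, so after x·y·y·y the machine is still in B, and z then leads to the accepting state E. Hence 0222222012 ∈ L(M).

0222222012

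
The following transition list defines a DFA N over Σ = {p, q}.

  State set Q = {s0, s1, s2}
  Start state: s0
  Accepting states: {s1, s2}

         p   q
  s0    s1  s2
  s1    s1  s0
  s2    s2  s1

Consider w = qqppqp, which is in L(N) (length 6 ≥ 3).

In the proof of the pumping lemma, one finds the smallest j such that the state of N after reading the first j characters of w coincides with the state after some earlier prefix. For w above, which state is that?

s1

State sequence: s0 -q-> s2 -q-> s1 -p-> s1 -p-> s1 -q-> s0 -p-> s1
First repeat at step 3: s1 was already visited.

The earliest repeat is at step j = 3: N is in s1, which it already visited at step i = 2.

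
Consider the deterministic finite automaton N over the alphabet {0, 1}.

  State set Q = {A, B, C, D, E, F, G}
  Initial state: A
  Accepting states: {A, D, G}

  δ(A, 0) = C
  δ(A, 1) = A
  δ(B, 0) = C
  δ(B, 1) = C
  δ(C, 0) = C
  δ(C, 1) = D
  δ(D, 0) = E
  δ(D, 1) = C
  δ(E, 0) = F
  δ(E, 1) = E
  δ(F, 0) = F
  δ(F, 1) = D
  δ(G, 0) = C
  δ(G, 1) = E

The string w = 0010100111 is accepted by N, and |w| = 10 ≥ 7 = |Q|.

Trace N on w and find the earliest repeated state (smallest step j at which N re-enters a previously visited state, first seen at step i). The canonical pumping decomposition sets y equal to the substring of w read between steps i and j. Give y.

State sequence: A -0-> C -0-> C -1-> D -0-> E -1-> E -0-> F -0-> F -1-> D -1-> C -1-> D
First repeat at step 2: C was already visited.

So i = 1, j = 2, giving x = w[0:1] = 0, y = w[1:2] = 0, z = w[2:10] = 10100111.
Check: |xy| = 2 ≤ 7 and |y| = 1 ≥ 1. Reading y takes N from C back to C, so every xyⁱz is accepted.
The DFA has 7 states, so the proof of the pumping lemma guarantees a repeated state among the first 7+1 visited; the segment between the two visits is the pumpable y.

0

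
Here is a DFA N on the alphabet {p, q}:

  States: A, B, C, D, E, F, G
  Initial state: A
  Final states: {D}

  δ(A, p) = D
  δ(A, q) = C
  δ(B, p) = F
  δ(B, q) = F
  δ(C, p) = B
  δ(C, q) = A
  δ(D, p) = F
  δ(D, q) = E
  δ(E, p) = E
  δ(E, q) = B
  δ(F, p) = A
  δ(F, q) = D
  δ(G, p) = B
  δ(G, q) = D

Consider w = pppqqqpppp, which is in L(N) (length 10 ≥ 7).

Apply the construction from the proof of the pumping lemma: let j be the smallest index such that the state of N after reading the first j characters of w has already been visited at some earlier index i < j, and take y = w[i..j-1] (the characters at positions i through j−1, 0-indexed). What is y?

State sequence: A -p-> D -p-> F -p-> A -q-> C -q-> A -q-> C -p-> B -p-> F -p-> A -p-> D
First repeat at step 3: A was already visited.

So i = 0, j = 3, giving x = w[0:0] = ε, y = w[0:3] = ppp, z = w[3:10] = qqqpppp.
Check: |xy| = 3 ≤ 7 and |y| = 3 ≥ 1. Reading y takes N from A back to A, so every xyⁱz is accepted.
With |Q| = 7, pigeonhole forces a state repeat no later than step 7; the substring read between the first and second visits to that state can be pumped.

ppp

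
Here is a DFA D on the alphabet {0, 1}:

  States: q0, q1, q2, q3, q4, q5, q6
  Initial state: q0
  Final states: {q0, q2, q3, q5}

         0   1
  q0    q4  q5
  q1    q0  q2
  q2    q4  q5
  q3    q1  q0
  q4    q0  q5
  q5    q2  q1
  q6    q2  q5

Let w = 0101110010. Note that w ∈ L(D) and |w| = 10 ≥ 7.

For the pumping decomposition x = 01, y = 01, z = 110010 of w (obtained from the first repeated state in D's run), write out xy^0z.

01110010

xy⁰z = xz = 01·110010 = 01110010.
Reading y = 01 takes D from q5 back to q5, so after x the machine is still in q5, and z then leads to the accepting state q2. Hence 01110010 ∈ L(D).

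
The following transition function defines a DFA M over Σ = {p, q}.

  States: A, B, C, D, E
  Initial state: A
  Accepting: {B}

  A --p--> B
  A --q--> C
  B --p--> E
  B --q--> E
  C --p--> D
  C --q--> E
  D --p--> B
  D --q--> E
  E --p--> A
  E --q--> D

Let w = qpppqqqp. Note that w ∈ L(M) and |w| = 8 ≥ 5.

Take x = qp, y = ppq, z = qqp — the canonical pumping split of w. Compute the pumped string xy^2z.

qpppqppqqqp

xy^2z = qp·ppq·ppq·qqp = qpppqppqqqp.
Reading y = ppq takes M from D back to D, so after x·y·y the machine is still in D, and z then leads to the accepting state B. Hence qpppqppqqqp ∈ L(M).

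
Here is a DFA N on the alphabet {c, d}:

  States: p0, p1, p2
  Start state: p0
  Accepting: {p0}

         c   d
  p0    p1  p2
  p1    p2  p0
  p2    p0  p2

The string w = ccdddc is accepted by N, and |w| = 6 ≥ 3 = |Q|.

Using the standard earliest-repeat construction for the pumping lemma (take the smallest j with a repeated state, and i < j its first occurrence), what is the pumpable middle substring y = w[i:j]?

Run of N on w = c c d d d c:
  step 0: p0  (start)
  step 1: p1  (read c: p0→p1)
  step 2: p2  (read c: p1→p2)
  step 3: p2  (read d: p2→p2)   ← first repeat (p2 seen earlier)
  step 4: p2  (read d: p2→p2)
  step 5: p2  (read d: p2→p2)
  step 6: p0  (read c: p2→p0)

So i = 2, j = 3, giving x = w[0:2] = cc, y = w[2:3] = d, z = w[3:6] = ddc.
Check: |xy| = 3 ≤ 3 and |y| = 1 ≥ 1. Reading y takes N from p2 back to p2, so every xyⁱz is accepted.
Since N has 3 states, any run of length ≥ 3 visits 3+1 states, so by pigeonhole some state repeats within the first 3 steps — that repeat gives the pumpable loop.

d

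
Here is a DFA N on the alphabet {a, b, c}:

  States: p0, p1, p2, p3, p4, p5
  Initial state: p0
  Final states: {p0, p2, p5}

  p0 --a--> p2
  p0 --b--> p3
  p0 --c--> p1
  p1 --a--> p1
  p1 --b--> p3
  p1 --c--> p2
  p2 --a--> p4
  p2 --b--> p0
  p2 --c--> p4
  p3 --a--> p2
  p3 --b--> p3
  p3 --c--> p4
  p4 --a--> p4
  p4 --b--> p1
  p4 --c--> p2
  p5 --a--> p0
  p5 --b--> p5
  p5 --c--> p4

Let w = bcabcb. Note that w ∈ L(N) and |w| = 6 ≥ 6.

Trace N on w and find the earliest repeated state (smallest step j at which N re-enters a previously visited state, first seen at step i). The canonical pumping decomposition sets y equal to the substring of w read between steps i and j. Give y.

Run of N on w = b c a b c b:
  step 0: p0  (start)
  step 1: p3  (read b: p0→p3)
  step 2: p4  (read c: p3→p4)
  step 3: p4  (read a: p4→p4)   ← first repeat (p4 seen earlier)
  step 4: p1  (read b: p4→p1)
  step 5: p2  (read c: p1→p2)
  step 6: p0  (read b: p2→p0)

So i = 2, j = 3, giving x = w[0:2] = bc, y = w[2:3] = a, z = w[3:6] = bcb.
Check: |xy| = 3 ≤ 6 and |y| = 1 ≥ 1. Reading y takes N from p4 back to p4, so every xyⁱz is accepted.
Since N has 6 states, any run of length ≥ 6 visits 6+1 states, so by pigeonhole some state repeats within the first 6 steps — that repeat gives the pumpable loop.

a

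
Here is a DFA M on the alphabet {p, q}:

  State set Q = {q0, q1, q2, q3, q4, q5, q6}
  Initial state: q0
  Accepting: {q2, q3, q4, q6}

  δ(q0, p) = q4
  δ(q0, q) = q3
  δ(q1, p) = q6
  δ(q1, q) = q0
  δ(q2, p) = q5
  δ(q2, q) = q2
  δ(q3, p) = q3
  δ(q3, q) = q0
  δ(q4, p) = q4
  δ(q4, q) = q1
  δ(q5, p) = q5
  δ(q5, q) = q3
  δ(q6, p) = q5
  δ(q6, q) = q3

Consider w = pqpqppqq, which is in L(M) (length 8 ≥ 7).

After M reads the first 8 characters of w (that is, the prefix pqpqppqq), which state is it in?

q3

State sequence: q0 -p-> q4 -q-> q1 -p-> q6 -q-> q3 -p-> q3 -p-> q3 -q-> q0 -q-> q3

After reading 8 characters, M is in state q3.
(This kind of state-tracing is the core of the pumping-lemma construction: with 7 states, pigeonhole forces a repeat within the first 7 steps.)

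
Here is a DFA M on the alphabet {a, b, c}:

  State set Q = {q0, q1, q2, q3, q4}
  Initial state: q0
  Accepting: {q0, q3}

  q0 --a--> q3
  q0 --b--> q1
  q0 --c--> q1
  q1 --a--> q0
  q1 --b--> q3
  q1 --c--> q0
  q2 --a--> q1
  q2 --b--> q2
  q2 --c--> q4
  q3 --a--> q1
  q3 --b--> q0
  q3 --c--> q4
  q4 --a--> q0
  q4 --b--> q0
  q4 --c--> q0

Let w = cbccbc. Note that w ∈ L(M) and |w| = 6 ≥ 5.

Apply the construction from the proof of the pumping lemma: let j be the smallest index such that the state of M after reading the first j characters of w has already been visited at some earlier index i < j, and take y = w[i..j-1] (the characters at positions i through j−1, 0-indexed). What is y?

State sequence: q0 -c-> q1 -b-> q3 -c-> q4 -c-> q0 -b-> q1 -c-> q0
First repeat at step 4: q0 was already visited.

So i = 0, j = 4, giving x = w[0:0] = ε, y = w[0:4] = cbcc, z = w[4:6] = bc.
Check: |xy| = 4 ≤ 5 and |y| = 4 ≥ 1. Reading y takes M from q0 back to q0, so every xyⁱz is accepted.

cbcc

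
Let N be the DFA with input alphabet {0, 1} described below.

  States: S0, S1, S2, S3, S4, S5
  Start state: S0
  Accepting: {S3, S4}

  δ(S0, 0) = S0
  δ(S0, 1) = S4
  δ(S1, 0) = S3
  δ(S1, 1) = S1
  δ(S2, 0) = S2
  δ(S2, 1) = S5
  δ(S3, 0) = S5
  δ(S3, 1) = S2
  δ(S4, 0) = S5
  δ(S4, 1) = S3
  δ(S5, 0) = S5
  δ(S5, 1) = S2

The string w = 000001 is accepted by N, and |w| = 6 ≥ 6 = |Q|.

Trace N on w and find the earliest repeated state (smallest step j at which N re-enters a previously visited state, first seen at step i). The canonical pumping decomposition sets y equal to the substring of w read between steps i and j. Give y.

0

State sequence: S0 -0-> S0 -0-> S0 -0-> S0 -0-> S0 -0-> S0 -1-> S4
First repeat at step 1: S0 was already visited.

So i = 0, j = 1, giving x = w[0:0] = ε, y = w[0:1] = 0, z = w[1:6] = 00001.
Check: |xy| = 1 ≤ 6 and |y| = 1 ≥ 1. Reading y takes N from S0 back to S0, so every xyⁱz is accepted.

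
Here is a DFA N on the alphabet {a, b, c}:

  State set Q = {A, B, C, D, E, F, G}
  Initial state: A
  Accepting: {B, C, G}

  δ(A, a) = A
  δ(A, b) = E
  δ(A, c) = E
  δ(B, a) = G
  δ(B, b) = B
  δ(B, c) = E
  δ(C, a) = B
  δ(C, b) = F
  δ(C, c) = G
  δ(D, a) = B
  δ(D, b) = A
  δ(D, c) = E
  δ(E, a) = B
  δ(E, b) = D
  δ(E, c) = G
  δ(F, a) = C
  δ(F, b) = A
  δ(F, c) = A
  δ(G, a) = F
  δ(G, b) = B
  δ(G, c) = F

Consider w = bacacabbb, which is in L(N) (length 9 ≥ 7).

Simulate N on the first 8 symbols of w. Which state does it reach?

State sequence: A -b-> E -a-> B -c-> E -a-> B -c-> E -a-> B -b-> B -b-> B

After reading 8 characters, N is in state B.

B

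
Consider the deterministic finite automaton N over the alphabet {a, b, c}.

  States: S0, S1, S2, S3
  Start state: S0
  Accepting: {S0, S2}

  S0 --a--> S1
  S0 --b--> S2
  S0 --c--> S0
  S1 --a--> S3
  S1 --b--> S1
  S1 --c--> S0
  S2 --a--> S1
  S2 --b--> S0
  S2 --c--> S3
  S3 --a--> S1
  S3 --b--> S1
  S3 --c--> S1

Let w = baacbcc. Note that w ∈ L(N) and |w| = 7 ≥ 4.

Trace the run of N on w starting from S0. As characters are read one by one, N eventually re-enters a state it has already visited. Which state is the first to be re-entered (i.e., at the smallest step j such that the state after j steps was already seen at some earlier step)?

S1

Run of N on w = b a a c b c c:
  step 0: S0  (start)
  step 1: S2  (read b: S0→S2)
  step 2: S1  (read a: S2→S1)
  step 3: S3  (read a: S1→S3)
  step 4: S1  (read c: S3→S1)   ← first repeat (S1 seen earlier)
  step 5: S1  (read b: S1→S1)
  step 6: S0  (read c: S1→S0)
  step 7: S0  (read c: S0→S0)

The earliest repeat is at step j = 4: N is in S1, which it already visited at step i = 2.
The DFA has 4 states, so the proof of the pumping lemma guarantees a repeated state among the first 4+1 visited; the segment between the two visits is the pumpable y.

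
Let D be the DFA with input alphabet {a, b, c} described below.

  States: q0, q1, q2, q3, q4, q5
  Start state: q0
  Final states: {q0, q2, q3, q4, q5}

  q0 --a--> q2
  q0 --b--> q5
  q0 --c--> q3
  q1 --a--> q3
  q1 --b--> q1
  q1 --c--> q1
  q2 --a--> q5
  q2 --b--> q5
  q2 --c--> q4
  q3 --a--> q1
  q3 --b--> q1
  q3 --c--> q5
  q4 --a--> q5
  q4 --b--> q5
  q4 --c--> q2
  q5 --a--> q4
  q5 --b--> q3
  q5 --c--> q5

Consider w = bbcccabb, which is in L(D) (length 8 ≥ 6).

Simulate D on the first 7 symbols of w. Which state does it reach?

q5

Run of D on the first 7 characters of w = b b c c c a b:
  step 0: q0  (start)
  step 1: q5  (read b: q0→q5)
  step 2: q3  (read b: q5→q3)
  step 3: q5  (read c: q3→q5)
  step 4: q5  (read c: q5→q5)
  step 5: q5  (read c: q5→q5)
  step 6: q4  (read a: q5→q4)
  step 7: q5  (read b: q4→q5)

After reading 7 characters, D is in state q5.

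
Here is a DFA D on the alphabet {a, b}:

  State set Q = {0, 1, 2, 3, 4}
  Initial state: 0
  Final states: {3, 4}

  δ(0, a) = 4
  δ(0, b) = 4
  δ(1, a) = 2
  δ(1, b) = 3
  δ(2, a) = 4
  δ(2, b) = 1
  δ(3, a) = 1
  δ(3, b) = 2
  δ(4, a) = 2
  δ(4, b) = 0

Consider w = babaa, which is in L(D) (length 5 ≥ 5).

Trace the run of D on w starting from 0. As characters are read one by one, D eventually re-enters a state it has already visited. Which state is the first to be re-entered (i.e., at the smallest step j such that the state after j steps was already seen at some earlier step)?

2

State sequence: 0 -b-> 4 -a-> 2 -b-> 1 -a-> 2 -a-> 4
First repeat at step 4: 2 was already visited.

The earliest repeat is at step j = 4: D is in 2, which it already visited at step i = 2.
Pumping length from the standard proof: p = 5 (the number of states). The repeated state found above gives |xy| = j ≤ 5 and |y| = j − i ≥ 1.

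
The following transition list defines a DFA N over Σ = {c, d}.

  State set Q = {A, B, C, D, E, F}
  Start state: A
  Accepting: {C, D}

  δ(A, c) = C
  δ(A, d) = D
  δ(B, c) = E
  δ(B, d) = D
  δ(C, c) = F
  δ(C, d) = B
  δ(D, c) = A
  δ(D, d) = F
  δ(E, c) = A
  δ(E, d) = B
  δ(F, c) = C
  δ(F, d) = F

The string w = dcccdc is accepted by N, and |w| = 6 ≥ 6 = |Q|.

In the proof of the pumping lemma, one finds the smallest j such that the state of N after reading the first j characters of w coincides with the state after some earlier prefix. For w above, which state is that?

A

State sequence: A -d-> D -c-> A -c-> C -c-> F -d-> F -c-> C
First repeat at step 2: A was already visited.

The earliest repeat is at step j = 2: N is in A, which it already visited at step i = 0.
With |Q| = 6, pigeonhole forces a state repeat no later than step 6; the substring read between the first and second visits to that state can be pumped.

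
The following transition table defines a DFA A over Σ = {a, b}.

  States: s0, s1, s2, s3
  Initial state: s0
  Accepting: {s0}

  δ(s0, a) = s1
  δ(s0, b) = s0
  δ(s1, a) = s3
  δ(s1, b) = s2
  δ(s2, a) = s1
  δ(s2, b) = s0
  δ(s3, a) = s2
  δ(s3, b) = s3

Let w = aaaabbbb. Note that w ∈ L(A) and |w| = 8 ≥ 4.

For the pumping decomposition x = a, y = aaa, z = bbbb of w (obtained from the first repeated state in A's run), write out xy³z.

aaaaaaaaaabbbb

xy^3z = a·aaa·aaa·aaa·bbbb = aaaaaaaaaabbbb.
Reading y = aaa takes A from s1 back to s1, so after x·y·y·y the machine is still in s1, and z then leads to the accepting state s0. Hence aaaaaaaaaabbbb ∈ L(A).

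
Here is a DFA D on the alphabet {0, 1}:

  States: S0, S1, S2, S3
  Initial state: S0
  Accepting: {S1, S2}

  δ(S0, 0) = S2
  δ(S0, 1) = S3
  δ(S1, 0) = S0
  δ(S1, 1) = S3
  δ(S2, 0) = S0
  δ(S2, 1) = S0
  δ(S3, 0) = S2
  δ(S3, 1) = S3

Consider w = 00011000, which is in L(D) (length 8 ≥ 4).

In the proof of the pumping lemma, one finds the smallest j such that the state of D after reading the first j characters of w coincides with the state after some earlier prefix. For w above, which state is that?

S0

Run of D on w = 0 0 0 1 1 0 0 0:
  step 0: S0  (start)
  step 1: S2  (read 0: S0→S2)
  step 2: S0  (read 0: S2→S0)   ← first repeat (S0 seen earlier)
  step 3: S2  (read 0: S0→S2)
  step 4: S0  (read 1: S2→S0)
  step 5: S3  (read 1: S0→S3)
  step 6: S2  (read 0: S3→S2)
  step 7: S0  (read 0: S2→S0)
  step 8: S2  (read 0: S0→S2)

The earliest repeat is at step j = 2: D is in S0, which it already visited at step i = 0.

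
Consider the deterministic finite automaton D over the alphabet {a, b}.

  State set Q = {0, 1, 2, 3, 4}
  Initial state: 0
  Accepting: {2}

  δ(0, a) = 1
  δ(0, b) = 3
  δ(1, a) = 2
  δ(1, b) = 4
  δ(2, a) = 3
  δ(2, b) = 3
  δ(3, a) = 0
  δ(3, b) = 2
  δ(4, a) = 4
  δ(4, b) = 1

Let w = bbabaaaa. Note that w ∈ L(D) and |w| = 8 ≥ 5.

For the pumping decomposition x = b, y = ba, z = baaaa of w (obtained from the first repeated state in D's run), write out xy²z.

xy^2z = b·ba·ba·baaaa = bbababaaaa.
Reading y = ba takes D from 3 back to 3, so after x·y·y the machine is still in 3, and z then leads to the accepting state 2. Hence bbababaaaa ∈ L(D).

bbababaaaa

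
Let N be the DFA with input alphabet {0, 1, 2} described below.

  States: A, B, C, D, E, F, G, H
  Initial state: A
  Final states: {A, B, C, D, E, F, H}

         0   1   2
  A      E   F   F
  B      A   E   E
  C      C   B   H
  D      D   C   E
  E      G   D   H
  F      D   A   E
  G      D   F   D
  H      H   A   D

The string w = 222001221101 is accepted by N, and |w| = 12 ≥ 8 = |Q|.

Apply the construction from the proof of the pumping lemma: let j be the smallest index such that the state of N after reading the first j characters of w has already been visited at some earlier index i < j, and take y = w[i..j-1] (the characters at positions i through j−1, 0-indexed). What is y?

0

State sequence: A -2-> F -2-> E -2-> H -0-> H -0-> H -1-> A -2-> F -2-> E -1-> D -1-> C -0-> C -1-> B
First repeat at step 4: H was already visited.

So i = 3, j = 4, giving x = w[0:3] = 222, y = w[3:4] = 0, z = w[4:12] = 01221101.
Check: |xy| = 4 ≤ 8 and |y| = 1 ≥ 1. Reading y takes N from H back to H, so every xyⁱz is accepted.
With |Q| = 8, pigeonhole forces a state repeat no later than step 8; the substring read between the first and second visits to that state can be pumped.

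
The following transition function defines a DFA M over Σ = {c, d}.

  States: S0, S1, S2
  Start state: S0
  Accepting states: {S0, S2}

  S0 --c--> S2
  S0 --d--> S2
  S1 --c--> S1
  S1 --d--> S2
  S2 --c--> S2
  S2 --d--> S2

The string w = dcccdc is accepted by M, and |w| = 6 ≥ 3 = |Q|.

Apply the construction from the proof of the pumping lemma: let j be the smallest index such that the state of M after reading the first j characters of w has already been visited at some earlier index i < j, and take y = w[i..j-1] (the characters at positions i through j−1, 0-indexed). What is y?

Run of M on w = d c c c d c:
  step 0: S0  (start)
  step 1: S2  (read d: S0→S2)
  step 2: S2  (read c: S2→S2)   ← first repeat (S2 seen earlier)
  step 3: S2  (read c: S2→S2)
  step 4: S2  (read c: S2→S2)
  step 5: S2  (read d: S2→S2)
  step 6: S2  (read c: S2→S2)

So i = 1, j = 2, giving x = w[0:1] = d, y = w[1:2] = c, z = w[2:6] = ccdc.
Check: |xy| = 2 ≤ 3 and |y| = 1 ≥ 1. Reading y takes M from S2 back to S2, so every xyⁱz is accepted.
Pumping length from the standard proof: p = 3 (the number of states). The repeated state found above gives |xy| = j ≤ 3 and |y| = j − i ≥ 1.

c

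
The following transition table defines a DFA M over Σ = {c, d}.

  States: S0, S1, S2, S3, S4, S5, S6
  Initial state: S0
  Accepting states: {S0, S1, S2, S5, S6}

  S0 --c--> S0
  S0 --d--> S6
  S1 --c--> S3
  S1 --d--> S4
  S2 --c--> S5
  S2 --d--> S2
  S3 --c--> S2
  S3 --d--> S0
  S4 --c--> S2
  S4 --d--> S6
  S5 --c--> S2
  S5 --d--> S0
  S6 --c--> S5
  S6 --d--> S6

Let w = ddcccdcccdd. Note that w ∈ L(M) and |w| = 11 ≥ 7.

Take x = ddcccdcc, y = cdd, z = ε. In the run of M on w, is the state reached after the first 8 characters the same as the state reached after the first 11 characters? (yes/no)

State sequence: S0 -d-> S6 -d-> S6 -c-> S5 -c-> S2 -c-> S5 -d-> S0 -c-> S0 -c-> S0 -c-> S0 -d-> S6 -d-> S6

After x (step 8): S0. After xy (step 11): S6.
They differ (S0 ≠ S6), so y is not a cycle from the state after x; this split is not the one the pumping-lemma construction produces, and pumping y need not keep the string in L(M).

no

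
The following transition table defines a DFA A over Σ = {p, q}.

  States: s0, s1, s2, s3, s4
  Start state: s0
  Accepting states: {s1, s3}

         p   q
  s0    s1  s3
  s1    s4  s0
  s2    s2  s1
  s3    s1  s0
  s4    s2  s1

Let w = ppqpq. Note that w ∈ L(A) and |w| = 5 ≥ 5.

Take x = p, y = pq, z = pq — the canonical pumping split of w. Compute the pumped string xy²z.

ppqpqpq

xy^2z = p·pq·pq·pq = ppqpqpq.
Reading y = pq takes A from s1 back to s1, so after x·y·y the machine is still in s1, and z then leads to the accepting state s1. Hence ppqpqpq ∈ L(A).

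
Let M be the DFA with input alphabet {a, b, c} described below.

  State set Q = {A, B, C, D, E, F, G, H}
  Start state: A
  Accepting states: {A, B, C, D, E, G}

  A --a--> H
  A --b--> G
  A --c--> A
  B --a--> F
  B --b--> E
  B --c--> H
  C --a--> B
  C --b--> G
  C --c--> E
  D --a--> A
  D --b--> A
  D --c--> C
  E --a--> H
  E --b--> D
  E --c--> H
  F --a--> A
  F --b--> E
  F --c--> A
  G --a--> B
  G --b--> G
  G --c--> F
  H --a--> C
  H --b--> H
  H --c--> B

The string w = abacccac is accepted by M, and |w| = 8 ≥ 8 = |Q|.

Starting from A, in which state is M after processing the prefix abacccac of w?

A

Run of M on the first 8 characters of w = a b a c c c a c:
  step 0: A  (start)
  step 1: H  (read a: A→H)
  step 2: H  (read b: H→H)
  step 3: C  (read a: H→C)
  step 4: E  (read c: C→E)
  step 5: H  (read c: E→H)
  step 6: B  (read c: H→B)
  step 7: F  (read a: B→F)
  step 8: A  (read c: F→A)

After reading 8 characters, M is in state A.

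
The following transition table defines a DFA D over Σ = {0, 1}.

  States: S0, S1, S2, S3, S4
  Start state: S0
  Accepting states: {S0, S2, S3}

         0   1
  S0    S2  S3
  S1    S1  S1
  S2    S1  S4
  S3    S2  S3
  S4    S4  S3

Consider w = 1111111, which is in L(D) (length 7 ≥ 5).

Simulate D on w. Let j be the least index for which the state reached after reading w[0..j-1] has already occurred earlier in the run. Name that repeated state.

Run of D on w = 1 1 1 1 1 1 1:
  step 0: S0  (start)
  step 1: S3  (read 1: S0→S3)
  step 2: S3  (read 1: S3→S3)   ← first repeat (S3 seen earlier)
  step 3: S3  (read 1: S3→S3)
  step 4: S3  (read 1: S3→S3)
  step 5: S3  (read 1: S3→S3)
  step 6: S3  (read 1: S3→S3)
  step 7: S3  (read 1: S3→S3)

The earliest repeat is at step j = 2: D is in S3, which it already visited at step i = 1.

S3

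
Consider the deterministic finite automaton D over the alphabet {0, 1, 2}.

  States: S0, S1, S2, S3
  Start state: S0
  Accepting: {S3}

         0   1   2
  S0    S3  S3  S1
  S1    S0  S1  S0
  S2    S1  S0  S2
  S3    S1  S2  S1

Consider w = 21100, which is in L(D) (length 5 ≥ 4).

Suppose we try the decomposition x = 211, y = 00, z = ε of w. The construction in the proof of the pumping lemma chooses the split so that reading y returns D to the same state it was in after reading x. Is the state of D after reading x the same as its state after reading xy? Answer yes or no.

no

Run of D on the first 5 characters of w = 2 1 1 0 0:
  step 0: S0  (start)
  step 1: S1  (read 2: S0→S1)
  step 2: S1  (read 1: S1→S1)
  step 3: S1  (read 1: S1→S1)
  step 4: S0  (read 0: S1→S0)
  step 5: S3  (read 0: S0→S3)

After x (step 3): S1. After xy (step 5): S3.
They differ (S1 ≠ S3), so y is not a cycle from the state after x; this split is not the one the pumping-lemma construction produces, and pumping y need not keep the string in L(D).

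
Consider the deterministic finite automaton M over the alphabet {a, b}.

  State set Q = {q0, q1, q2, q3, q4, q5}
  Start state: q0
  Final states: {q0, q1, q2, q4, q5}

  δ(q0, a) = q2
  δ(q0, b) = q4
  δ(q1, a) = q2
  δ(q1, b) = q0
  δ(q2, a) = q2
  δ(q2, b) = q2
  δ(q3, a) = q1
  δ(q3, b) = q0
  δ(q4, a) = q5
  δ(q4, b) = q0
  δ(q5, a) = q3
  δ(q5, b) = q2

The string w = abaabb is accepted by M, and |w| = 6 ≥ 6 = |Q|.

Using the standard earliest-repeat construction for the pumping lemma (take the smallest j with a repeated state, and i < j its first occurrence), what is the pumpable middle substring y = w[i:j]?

b

Run of M on w = a b a a b b:
  step 0: q0  (start)
  step 1: q2  (read a: q0→q2)
  step 2: q2  (read b: q2→q2)   ← first repeat (q2 seen earlier)
  step 3: q2  (read a: q2→q2)
  step 4: q2  (read a: q2→q2)
  step 5: q2  (read b: q2→q2)
  step 6: q2  (read b: q2→q2)

So i = 1, j = 2, giving x = w[0:1] = a, y = w[1:2] = b, z = w[2:6] = aabb.
Check: |xy| = 2 ≤ 6 and |y| = 1 ≥ 1. Reading y takes M from q2 back to q2, so every xyⁱz is accepted.
With |Q| = 6, pigeonhole forces a state repeat no later than step 6; the substring read between the first and second visits to that state can be pumped.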